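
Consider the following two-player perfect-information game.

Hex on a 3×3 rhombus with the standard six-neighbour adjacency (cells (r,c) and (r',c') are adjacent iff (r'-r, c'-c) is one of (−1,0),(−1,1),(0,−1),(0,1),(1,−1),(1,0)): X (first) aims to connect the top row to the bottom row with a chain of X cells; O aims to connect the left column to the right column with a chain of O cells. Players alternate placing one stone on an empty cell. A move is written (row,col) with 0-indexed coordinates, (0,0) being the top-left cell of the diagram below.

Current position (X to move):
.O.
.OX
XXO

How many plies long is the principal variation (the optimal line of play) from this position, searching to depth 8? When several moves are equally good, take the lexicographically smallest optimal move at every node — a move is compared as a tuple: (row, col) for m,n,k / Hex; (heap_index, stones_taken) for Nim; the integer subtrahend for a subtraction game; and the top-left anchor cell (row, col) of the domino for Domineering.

p1 X@[.O./.OX/XXO]: (0,0)[XO./.OX/XXO]+1* (0,2)[.OX/.OX/XXO]+1 (1,0)[.O./XOX/XXO]+1
p2 O@[XO./.OX/XXO]: (0,2)[XOO/.OX/XXO]-1* (1,0)[XO./OOX/XXO]-1
p3 X@[XOO/.OX/XXO]: (1,0)[XOO/XOX/XXO]+1*
p4 O@[XOO/XOX/XXO] terminal -1; root [.O./.OX/XXO] d8

PV length from [.O./.OX/XXO]: 3 plies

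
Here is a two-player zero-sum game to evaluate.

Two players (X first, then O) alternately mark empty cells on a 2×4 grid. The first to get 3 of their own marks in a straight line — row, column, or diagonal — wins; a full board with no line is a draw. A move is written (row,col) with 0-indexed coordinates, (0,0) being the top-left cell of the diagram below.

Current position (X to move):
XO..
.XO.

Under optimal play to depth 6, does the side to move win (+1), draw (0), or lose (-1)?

value(XO../.XO., X) = 0

p1 X@[XO../.XO.]: (0,2)[XOX./.XO.]+0* (0,3)[XO.X/.XO.]+0 (1,0)[XO../XXO.]+0 (1,3)[XO../.XOX]+0
p2 O@[XOX./.XO.]: (0,3)[XOXO/.XO.]+0* (1,0)[XOX./OXO.]+0 (1,3)[XOX./.XOO]+0
p3 X@[XOXO/.XO.]: (1,0)[XOXO/XXO.]+0* (1,3)[XOXO/.XOX]+0
p4 O@[XOXO/XXO.]: (1,3)[XOXO/XXOO]+0*
p5 X@[XOXO/XXOO] terminal +0; root [XO../.XO.] d6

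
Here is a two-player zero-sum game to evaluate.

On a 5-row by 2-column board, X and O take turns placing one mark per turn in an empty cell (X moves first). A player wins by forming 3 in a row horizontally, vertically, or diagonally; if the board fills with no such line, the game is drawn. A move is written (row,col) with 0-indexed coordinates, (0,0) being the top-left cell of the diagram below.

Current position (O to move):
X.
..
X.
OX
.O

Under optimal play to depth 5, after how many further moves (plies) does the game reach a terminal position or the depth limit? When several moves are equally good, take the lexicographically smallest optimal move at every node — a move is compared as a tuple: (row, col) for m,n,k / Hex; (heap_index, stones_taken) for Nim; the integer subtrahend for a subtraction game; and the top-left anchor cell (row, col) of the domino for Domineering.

PV length from [X./../X./OX/.O]: 5 plies

[X./../X./OX/.O] O move#1: (0,1):-1/XO/../X./OX/.O, (1,0):+0/X./O./X./OX/.O*, (1,1):-1/X./.O/X./OX/.O, (2,1):-1/X./../XO/OX/.O, (4,0):-1/X./../X./OX/OO
[X./O./X./OX/.O] X move#2: (0,1):+0/XX/O./X./OX/.O*, (1,1):+0/X./OX/X./OX/.O, (2,1):+0/X./O./XX/OX/.O, (4,0):+0/X./O./X./OX/XO
[XX/O./X./OX/.O] O move#3: (1,1):+0/XX/OO/X./OX/.O*, (2,1):+0/XX/O./XO/OX/.O, (4,0):+0/XX/O./X./OX/OO
[XX/OO/X./OX/.O] X move#4: (2,1):+0/XX/OO/XX/OX/.O*, (4,0):+0/XX/OO/X./OX/XO
[XX/OO/XX/OX/.O] O move#5: (4,0):+0/XX/OO/XX/OX/OO*
[XX/OO/XX/OX/OO] end (terminal +0, X#6); searched X./../X./OX/.O to 5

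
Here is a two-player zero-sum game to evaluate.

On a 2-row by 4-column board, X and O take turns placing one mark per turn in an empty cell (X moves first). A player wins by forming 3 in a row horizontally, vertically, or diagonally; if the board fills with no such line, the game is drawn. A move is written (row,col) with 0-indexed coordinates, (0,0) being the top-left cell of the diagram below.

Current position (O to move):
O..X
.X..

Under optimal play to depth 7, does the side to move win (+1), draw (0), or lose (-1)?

value(O..X/.X.., O) = 0

p1 O@[O..X/.X..]: (0,1)[OO.X/.X..]+0* (0,2)[O.OX/.X..]+0 (1,0)[O..X/OX..]+0 (1,2)[O..X/.XO.]+0 (1,3)[O..X/.X.O]+0
p2 X@[OO.X/.X..]: (0,2)[OOXX/.X..]+0* (1,0)[OO.X/XX..]-1 (1,2)[OO.X/.XX.]-1 (1,3)[OO.X/.X.X]-1
p3 O@[OOXX/.X..]: (1,0)[OOXX/OX..]+0* (1,2)[OOXX/.XO.]+0 (1,3)[OOXX/.X.O]+0
p4 X@[OOXX/OX..]: (1,2)[OOXX/OXX.]+0* (1,3)[OOXX/OX.X]+0
p5 O@[OOXX/OXX.]: (1,3)[OOXX/OXXO]+0*
p6 X@[OOXX/OXXO] terminal +0; root [O..X/.X..] d7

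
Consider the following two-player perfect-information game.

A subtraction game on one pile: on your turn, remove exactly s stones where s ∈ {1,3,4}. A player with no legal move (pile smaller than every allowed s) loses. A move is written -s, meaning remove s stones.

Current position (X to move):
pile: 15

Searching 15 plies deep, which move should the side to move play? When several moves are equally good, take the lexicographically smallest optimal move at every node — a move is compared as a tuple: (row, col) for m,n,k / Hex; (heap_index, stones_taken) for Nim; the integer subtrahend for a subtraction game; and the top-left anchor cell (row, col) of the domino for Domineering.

ply 1, X at 15 | -1=+1→14*; -3=-1→12; -4=-1→11
ply 2, O at 14 | -1=-1→13*; -3=-1→11; -4=-1→10
ply 3, X at 13 | -1=-1→12; -3=-1→10; -4=+1→9*
ply 4, O at 9 | -1=-1→8*; -3=-1→6; -4=-1→5
ply 5, X at 8 | -1=+1→7*; -3=-1→5; -4=-1→4
ply 6, O at 7 | -1=-1→6*; -3=-1→4; -4=-1→3
ply 7, X at 6 | -1=-1→5; -3=-1→3; -4=+1→2*
ply 8, O at 2 | -1=-1→1*
ply 9, X at 1 | -1=+1→0*
ply 10: 0 is terminal -1 (O); from 15 depth 15

X's best at [15]: -1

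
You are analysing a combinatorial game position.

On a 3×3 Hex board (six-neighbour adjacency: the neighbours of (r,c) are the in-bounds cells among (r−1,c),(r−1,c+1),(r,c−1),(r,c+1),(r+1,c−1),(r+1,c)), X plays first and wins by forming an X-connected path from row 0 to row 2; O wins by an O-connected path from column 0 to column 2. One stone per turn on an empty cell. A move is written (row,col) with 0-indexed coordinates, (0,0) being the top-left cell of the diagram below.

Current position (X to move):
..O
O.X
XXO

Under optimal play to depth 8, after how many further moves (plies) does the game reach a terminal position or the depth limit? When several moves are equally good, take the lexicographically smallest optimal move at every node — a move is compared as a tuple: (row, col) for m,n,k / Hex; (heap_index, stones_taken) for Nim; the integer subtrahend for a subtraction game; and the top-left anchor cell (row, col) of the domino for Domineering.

PV length from [..O/O.X/XXO]: 2 plies

[..O/O.X/XXO] X move#1: (0,0):-1/X.O/O.X/XXO*, (0,1):-1/.XO/O.X/XXO, (1,1):-1/..O/OXX/XXO
[X.O/O.X/XXO] O move#2: (0,1):+1/XOO/O.X/XXO*, (1,1):+1/X.O/OOX/XXO
[XOO/O.X/XXO] end (terminal -1, X#3); searched ..O/O.X/XXO to 8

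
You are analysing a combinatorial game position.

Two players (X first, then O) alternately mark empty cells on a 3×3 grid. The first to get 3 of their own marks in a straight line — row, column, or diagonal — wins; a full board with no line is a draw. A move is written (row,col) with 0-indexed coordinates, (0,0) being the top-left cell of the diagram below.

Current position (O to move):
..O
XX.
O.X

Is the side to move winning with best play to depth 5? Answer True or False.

O winning at [..O/XX./O.X]: False

p1 O@[..O/XX./O.X]: (0,0)[O.O/XX./O.X]-1* (0,1)[.OO/XX./O.X]-1 (1,2)[..O/XXO/O.X]-1 (2,1)[..O/XX./OOX]-1
p2 X@[O.O/XX./O.X]: (0,1)[OXO/XX./O.X]+1* (1,2)[O.O/XXX/O.X]+1 (2,1)[O.O/XX./OXX]-1
p3 O@[OXO/XX./O.X]: (1,2)[OXO/XXO/O.X]-1* (2,1)[OXO/XX./OOX]-1
p4 X@[OXO/XXO/O.X]: (2,1)[OXO/XXO/OXX]+1*
p5 O@[OXO/XXO/OXX] terminal -1; root [..O/XX./O.X] d5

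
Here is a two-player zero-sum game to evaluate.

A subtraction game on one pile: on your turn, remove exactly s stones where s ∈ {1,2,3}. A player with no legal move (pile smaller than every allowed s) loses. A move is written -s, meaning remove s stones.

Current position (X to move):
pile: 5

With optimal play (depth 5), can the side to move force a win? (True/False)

p1 X@[5]: -1[4]+1* -2[3]-1 -3[2]-1
p2 O@[4]: -1[3]-1* -2[2]-1 -3[1]-1
p3 X@[3]: -1[2]-1 -2[1]-1 -3[0]+1*
p4 O@[0] terminal -1; root [5] d5

X winning at [5]: True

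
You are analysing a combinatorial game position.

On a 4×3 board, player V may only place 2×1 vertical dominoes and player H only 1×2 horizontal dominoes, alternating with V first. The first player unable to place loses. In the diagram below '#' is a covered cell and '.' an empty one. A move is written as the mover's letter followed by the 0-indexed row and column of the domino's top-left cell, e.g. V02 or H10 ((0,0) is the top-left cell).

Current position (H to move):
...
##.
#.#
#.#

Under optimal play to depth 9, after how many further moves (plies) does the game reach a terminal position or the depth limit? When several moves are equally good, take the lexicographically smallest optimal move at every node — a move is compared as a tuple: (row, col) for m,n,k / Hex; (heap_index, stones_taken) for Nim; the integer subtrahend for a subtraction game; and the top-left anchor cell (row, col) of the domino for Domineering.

PV length from [.../##./#.#/#.#]: 2 plies

p1 H@[.../##./#.#/#.#]: H00[##./##./#.#/#.#]-1* H01[.##/##./#.#/#.#]-1
p2 V@[##./##./#.#/#.#]: V02[###/###/#.#/#.#]+1* V21[##./##./###/###]+1
p3 H@[###/###/#.#/#.#] terminal -1; root [.../##./#.#/#.#] d9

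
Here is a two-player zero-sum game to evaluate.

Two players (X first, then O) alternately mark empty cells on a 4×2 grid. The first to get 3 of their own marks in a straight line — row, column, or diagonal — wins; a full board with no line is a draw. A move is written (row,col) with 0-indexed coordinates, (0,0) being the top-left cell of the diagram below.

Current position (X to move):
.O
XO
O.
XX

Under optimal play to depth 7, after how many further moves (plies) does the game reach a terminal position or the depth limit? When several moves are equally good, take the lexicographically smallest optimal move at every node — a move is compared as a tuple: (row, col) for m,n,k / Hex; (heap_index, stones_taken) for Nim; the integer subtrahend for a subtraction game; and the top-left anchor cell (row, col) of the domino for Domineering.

PV length from [.O/XO/O./XX]: 2 plies

ply 1, X at .O/XO/O./XX | (0,0)=-1→XO/XO/O./XX; (2,1)=+0→.O/XO/OX/XX*
ply 2, O at .O/XO/OX/XX | (0,0)=+0→OO/XO/OX/XX*
ply 3: OO/XO/OX/XX is terminal +0 (X); from .O/XO/O./XX depth 7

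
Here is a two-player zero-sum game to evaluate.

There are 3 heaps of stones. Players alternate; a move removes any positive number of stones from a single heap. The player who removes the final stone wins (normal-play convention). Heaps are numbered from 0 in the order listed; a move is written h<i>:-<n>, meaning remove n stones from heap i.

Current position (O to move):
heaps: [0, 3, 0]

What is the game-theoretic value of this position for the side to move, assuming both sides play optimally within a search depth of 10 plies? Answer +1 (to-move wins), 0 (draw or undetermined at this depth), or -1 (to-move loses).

value((0,3,0), O) = +1

p1 O@[(0,3,0)]: h1:-1[(0,2,0)]-1 h1:-2[(0,1,0)]-1 h1:-3[(0,0,0)]+1*
p2 X@[(0,0,0)] terminal -1; root [(0,3,0)] d10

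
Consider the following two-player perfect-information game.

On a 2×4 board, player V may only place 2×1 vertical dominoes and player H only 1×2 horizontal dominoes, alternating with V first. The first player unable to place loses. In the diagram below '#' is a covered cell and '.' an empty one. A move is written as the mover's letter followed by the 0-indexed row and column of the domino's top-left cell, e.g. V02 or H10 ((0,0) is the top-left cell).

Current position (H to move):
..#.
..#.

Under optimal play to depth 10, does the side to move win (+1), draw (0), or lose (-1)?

p1 H@[..#./..#.]: H00[###./..#.]+1* H10[..#./###.]+1
p2 V@[###./..#.]: V03[####/..##]-1*
p3 H@[####/..##]: H10[####/####]+1*
p4 V@[####/####] terminal -1; root [..#./..#.] d10

value(..#./..#., H) = +1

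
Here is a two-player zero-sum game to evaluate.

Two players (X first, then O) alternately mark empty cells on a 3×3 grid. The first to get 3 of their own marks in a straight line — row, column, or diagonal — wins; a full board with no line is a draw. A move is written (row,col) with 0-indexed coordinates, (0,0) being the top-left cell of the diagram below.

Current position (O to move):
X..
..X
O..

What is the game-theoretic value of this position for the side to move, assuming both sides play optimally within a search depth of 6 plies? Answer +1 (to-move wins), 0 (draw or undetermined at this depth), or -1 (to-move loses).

p1 O@[X../..X/O..]: (0,1)[XO./..X/O..]-1 (0,2)[X.O/..X/O..]-1 (1,0)[X../O.X/O..]-1 (1,1)[X../.OX/O..]-1 (2,1)[X../..X/OO.]-1 (2,2)[X../..X/O.O]+0*
p2 X@[X../..X/O.O]: (0,1)[XX./..X/O.O]-1 (0,2)[X.X/..X/O.O]-1 (1,0)[X../X.X/O.O]-1 (1,1)[X../.XX/O.O]-1 (2,1)[X../..X/OXO]+0*
p3 O@[X../..X/OXO]: (0,1)[XO./..X/OXO]+0* (0,2)[X.O/..X/OXO]-1 (1,0)[X../O.X/OXO]-1 (1,1)[X../.OX/OXO]+0
p4 X@[XO./..X/OXO]: (0,2)[XOX/..X/OXO]+0* (1,0)[XO./X.X/OXO]+0 (1,1)[XO./.XX/OXO]+0
p5 O@[XOX/..X/OXO]: (1,0)[XOX/O.X/OXO]+0* (1,1)[XOX/.OX/OXO]+0
p6 X@[XOX/O.X/OXO]: (1,1)[XOX/OXX/OXO]+0*
p7 O@[XOX/OXX/OXO] terminal +0; root [X../..X/O..] d6

value(X../..X/O.., O) = 0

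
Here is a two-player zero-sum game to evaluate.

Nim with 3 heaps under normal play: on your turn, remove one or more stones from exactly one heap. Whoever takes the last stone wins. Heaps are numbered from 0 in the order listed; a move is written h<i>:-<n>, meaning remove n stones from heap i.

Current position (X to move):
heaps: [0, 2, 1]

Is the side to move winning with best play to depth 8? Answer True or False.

X winning at [(0,2,1)]: True

ply 1, X at (0,2,1) | h1:-1=+1→(0,1,1)*; h1:-2=-1→(0,0,1); h2:-1=-1→(0,2,0)
ply 2, O at (0,1,1) | h1:-1=-1→(0,0,1)*; h2:-1=-1→(0,1,0)
ply 3, X at (0,0,1) | h2:-1=+1→(0,0,0)*
ply 4: (0,0,0) is terminal -1 (O); from (0,2,1) depth 8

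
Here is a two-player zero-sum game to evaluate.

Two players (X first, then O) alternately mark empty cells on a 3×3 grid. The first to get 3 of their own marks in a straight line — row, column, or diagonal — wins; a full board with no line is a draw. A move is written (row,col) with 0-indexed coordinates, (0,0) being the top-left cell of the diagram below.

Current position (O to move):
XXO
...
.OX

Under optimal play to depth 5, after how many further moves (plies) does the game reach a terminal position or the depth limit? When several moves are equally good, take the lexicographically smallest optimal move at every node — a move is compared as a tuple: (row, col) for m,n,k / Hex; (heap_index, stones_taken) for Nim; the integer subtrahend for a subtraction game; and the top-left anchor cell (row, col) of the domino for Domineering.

PV length from [XXO/.../.OX]: 4 plies

ply 1, O at XXO/.../.OX | (1,0)=-1→XXO/O../.OX; (1,1)=+0→XXO/.O./.OX*; (1,2)=-1→XXO/..O/.OX; (2,0)=-1→XXO/.../OOX
ply 2, X at XXO/.O./.OX | (1,0)=-1→XXO/XO./.OX; (1,2)=-1→XXO/.OX/.OX; (2,0)=+0→XXO/.O./XOX*
ply 3, O at XXO/.O./XOX | (1,0)=+0→XXO/OO./XOX*; (1,2)=-1→XXO/.OO/XOX
ply 4, X at XXO/OO./XOX | (1,2)=+0→XXO/OOX/XOX*
ply 5: XXO/OOX/XOX is terminal +0 (O); from XXO/.../.OX depth 5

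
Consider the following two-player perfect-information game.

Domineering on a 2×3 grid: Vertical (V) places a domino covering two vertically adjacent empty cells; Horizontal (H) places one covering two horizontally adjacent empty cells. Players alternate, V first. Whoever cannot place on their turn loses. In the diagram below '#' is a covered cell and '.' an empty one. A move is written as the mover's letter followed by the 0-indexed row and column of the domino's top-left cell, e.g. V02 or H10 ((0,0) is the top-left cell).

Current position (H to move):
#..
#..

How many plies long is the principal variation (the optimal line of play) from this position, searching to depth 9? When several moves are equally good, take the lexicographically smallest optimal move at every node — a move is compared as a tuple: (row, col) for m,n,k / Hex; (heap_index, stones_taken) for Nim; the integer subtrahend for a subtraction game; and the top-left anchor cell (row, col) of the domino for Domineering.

PV length from [#../#..]: 1 ply

p1 H@[#../#..]: H01[###/#..]+1* H11[#../###]+1
p2 V@[###/#..] terminal -1; root [#../#..] d9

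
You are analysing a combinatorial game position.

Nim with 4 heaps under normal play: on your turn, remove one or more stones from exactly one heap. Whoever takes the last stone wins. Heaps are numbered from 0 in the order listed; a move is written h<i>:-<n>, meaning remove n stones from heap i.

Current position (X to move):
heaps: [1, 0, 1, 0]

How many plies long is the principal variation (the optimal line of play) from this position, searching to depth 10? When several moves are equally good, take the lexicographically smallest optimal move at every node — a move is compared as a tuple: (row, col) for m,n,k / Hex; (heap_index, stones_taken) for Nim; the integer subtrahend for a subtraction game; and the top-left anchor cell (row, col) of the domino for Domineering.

PV length from [(1,0,1,0)]: 2 plies

[(1,0,1,0)] X move#1: h0:-1:-1/(0,0,1,0)*, h2:-1:-1/(1,0,0,0)
[(0,0,1,0)] O move#2: h2:-1:+1/(0,0,0,0)*
[(0,0,0,0)] end (terminal -1, X#3); searched (1,0,1,0) to 10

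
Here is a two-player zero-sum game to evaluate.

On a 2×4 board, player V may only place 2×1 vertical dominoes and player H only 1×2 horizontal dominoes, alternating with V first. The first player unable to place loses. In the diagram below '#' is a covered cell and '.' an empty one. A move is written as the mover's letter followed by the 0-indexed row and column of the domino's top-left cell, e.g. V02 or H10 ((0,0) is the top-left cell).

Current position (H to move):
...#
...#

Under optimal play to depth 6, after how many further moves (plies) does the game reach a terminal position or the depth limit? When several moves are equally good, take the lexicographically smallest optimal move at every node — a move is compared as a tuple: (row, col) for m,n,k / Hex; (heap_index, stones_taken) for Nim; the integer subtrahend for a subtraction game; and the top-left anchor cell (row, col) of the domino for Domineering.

PV length from [...#/...#]: 3 plies

ply 1, H at ...#/...# | H00=+1→##.#/...#*; H01=+1→.###/...#; H10=+1→...#/##.#; H11=+1→...#/.###
ply 2, V at ##.#/...# | V02=-1→####/..##*
ply 3, H at ####/..## | H10=+1→####/####*
ply 4: ####/#### is terminal -1 (V); from ...#/...# depth 6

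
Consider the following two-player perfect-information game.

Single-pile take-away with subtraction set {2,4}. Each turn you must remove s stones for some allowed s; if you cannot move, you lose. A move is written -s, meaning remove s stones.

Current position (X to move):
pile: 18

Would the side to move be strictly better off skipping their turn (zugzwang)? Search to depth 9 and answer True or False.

p1 X@[18]: -2[16]-1* -4[14]-1
p2 O@[16]: -2[14]-1 -4[12]+1*
p3 X@[12]: -2[10]-1* -4[8]-1
p4 O@[10]: -2[8]-1 -4[6]+1*
p5 X@[6]: -2[4]-1* -4[2]-1
p6 O@[4]: -2[2]-1 -4[0]+1*
p7 X@[0] terminal -1; root [18] d9
if X skipped the turn, O would face:
~ p1 O@[18]: -2[16]-1* -4[14]-1
~ p2 X@[16]: -2[14]-1 -4[12]+1*
~ p3 O@[12]: -2[10]-1* -4[8]-1
~ p4 X@[10]: -2[8]-1 -4[6]+1*
~ p5 O@[6]: -2[4]-1* -4[2]-1
~ p6 X@[4]: -2[2]-1 -4[0]+1*
~ p7 O@[0] terminal -1; root [18] d9
compare (X): move=-1 vs pass=+1

zugzwang(18, X) = True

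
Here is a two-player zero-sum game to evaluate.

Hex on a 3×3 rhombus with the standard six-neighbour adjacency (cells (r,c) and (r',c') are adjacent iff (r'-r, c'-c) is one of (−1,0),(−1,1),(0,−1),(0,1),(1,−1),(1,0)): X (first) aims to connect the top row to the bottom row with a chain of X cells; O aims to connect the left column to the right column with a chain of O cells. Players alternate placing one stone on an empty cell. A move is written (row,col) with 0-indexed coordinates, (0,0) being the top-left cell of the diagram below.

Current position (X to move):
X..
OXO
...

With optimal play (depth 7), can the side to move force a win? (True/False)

[X../OXO/...] X move#1: (0,1):+1/XX./OXO/...*, (0,2):+1/X.X/OXO/..., (2,0):+1/X../OXO/X.., (2,1):+1/X../OXO/.X., (2,2):+1/X../OXO/..X
[XX./OXO/...] O move#2: (0,2):-1/XXO/OXO/...*, (2,0):-1/XX./OXO/O.., (2,1):-1/XX./OXO/.O., (2,2):-1/XX./OXO/..O
[XXO/OXO/...] X move#3: (2,0):+1/XXO/OXO/X..*, (2,1):+1/XXO/OXO/.X., (2,2):+1/XXO/OXO/..X
[XXO/OXO/X..] end (terminal -1, O#4); searched X../OXO/... to 7

X winning at [X../OXO/...]: True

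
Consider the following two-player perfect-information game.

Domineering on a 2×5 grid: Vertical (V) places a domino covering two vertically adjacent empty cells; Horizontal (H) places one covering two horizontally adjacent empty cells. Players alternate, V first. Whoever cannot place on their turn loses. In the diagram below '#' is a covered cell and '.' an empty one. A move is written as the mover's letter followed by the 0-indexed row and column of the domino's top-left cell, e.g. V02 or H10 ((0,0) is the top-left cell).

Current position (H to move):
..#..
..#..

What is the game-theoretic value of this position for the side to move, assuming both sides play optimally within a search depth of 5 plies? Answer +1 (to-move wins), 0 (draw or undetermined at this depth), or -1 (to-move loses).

[..#../..#..] H move#1: H00:-1/###../..#..*, H03:-1/..###/..#.., H10:-1/..#../###.., H13:-1/..#../..###
[###../..#..] V move#2: V03:+1/####./..##.*, V04:+1/###.#/..#.#
[####./..##.] H move#3: H10:-1/####./####.*
[####./####.] V move#4: V04:+1/#####/#####*
[#####/#####] end (terminal -1, H#5); searched ..#../..#.. to 5

value(..#../..#.., H) = -1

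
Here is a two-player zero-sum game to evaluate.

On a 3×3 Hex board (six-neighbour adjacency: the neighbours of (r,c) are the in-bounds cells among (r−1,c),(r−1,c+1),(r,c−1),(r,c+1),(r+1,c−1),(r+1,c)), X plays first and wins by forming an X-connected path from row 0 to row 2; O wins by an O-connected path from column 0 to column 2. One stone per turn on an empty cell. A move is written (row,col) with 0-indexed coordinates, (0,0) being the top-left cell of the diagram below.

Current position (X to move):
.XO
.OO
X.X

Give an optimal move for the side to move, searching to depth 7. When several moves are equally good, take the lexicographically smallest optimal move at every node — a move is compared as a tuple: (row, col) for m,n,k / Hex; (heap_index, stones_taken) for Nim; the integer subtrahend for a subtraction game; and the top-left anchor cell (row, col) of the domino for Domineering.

X's best at [.XO/.OO/X.X]: (1,0)

p1 X@[.XO/.OO/X.X]: (0,0)[XXO/.OO/X.X]-1 (1,0)[.XO/XOO/X.X]+1* (2,1)[.XO/.OO/XXX]-1
p2 O@[.XO/XOO/X.X] terminal -1; root [.XO/.OO/X.X] d7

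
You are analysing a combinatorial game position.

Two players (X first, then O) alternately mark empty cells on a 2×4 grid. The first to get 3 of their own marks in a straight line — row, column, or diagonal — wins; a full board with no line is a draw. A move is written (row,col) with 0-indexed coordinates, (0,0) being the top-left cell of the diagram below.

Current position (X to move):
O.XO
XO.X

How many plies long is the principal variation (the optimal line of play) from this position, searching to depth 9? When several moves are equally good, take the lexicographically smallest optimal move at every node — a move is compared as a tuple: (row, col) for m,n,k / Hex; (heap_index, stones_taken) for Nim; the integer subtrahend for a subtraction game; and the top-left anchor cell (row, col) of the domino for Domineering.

PV length from [O.XO/XO.X]: 2 plies

[O.XO/XO.X] X move#1: (0,1):+0/OXXO/XO.X*, (1,2):+0/O.XO/XOXX
[OXXO/XO.X] O move#2: (1,2):+0/OXXO/XOOX*
[OXXO/XOOX] end (terminal +0, X#3); searched O.XO/XO.X to 9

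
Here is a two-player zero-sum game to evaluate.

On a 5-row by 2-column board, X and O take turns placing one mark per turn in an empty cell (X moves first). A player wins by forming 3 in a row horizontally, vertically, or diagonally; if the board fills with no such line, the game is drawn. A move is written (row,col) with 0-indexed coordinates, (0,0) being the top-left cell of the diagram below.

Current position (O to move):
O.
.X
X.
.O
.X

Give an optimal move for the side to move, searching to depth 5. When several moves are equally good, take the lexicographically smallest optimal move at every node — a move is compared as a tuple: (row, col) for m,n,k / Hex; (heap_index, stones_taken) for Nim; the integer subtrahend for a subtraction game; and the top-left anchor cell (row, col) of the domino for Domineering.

ply 1, O at O./.X/X./.O/.X | (0,1)=-1→OO/.X/X./.O/.X; (1,0)=+0→O./OX/X./.O/.X*; (2,1)=-1→O./.X/XO/.O/.X; (3,0)=+0→O./.X/X./OO/.X; (4,0)=+0→O./.X/X./.O/OX
ply 2, X at O./OX/X./.O/.X | (0,1)=+0→OX/OX/X./.O/.X*; (2,1)=+0→O./OX/XX/.O/.X; (3,0)=+0→O./OX/X./XO/.X; (4,0)=+0→O./OX/X./.O/XX
ply 3, O at OX/OX/X./.O/.X | (2,1)=+0→OX/OX/XO/.O/.X*; (3,0)=-1→OX/OX/X./OO/.X; (4,0)=-1→OX/OX/X./.O/OX
ply 4, X at OX/OX/XO/.O/.X | (3,0)=+0→OX/OX/XO/XO/.X*; (4,0)=+0→OX/OX/XO/.O/XX
ply 5, O at OX/OX/XO/XO/.X | (4,0)=+0→OX/OX/XO/XO/OX*
ply 6: OX/OX/XO/XO/OX is terminal +0 (X); from O./.X/X./.O/.X depth 5

O's best at [O./.X/X./.O/.X]: (1,0)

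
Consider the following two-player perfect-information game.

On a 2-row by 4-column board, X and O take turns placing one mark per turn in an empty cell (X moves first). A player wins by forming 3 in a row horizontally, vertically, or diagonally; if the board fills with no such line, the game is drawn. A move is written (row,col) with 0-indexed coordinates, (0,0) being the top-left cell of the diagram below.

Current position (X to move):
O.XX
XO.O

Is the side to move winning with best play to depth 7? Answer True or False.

p1 X@[O.XX/XO.O]: (0,1)[OXXX/XO.O]+1* (1,2)[O.XX/XOXO]+0
p2 O@[OXXX/XO.O] terminal -1; root [O.XX/XO.O] d7

X winning at [O.XX/XO.O]: True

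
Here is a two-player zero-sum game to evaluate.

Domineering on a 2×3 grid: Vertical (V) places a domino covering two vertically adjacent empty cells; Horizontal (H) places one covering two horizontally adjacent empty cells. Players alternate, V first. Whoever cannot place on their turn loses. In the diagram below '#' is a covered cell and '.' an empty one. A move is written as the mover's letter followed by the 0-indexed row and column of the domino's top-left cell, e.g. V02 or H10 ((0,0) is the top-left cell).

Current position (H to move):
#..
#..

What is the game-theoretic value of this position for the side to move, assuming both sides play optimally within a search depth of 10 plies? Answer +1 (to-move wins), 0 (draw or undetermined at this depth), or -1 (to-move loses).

[#../#..] H move#1: H01:+1/###/#..*, H11:+1/#../###
[###/#..] end (terminal -1, V#2); searched #../#.. to 10

value(#../#.., H) = +1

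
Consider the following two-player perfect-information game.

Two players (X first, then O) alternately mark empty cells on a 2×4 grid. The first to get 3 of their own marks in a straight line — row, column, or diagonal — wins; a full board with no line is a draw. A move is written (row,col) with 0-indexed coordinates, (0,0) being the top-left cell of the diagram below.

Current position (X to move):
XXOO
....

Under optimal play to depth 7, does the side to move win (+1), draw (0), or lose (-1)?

value(XXOO/...., X) = 0

[XXOO/....] X move#1: (1,0):+0/XXOO/X...*, (1,1):+0/XXOO/.X.., (1,2):+0/XXOO/..X., (1,3):+0/XXOO/...X
[XXOO/X...] O move#2: (1,1):+0/XXOO/XO..*, (1,2):+0/XXOO/X.O., (1,3):+0/XXOO/X..O
[XXOO/XO..] X move#3: (1,2):+0/XXOO/XOX.*, (1,3):+0/XXOO/XO.X
[XXOO/XOX.] O move#4: (1,3):+0/XXOO/XOXO*
[XXOO/XOXO] end (terminal +0, X#5); searched XXOO/.... to 7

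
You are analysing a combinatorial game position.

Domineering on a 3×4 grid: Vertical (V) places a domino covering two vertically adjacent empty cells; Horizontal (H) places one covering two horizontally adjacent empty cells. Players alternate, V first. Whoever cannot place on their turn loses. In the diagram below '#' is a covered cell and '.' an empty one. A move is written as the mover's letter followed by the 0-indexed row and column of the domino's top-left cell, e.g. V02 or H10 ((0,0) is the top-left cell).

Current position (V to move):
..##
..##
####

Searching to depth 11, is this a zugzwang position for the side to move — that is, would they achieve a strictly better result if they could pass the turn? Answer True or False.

zugzwang(..##/..##/####, V) = False

[..##/..##/####] V move#1: V00:+1/#.##/#.##/####*, V01:+1/.###/.###/####
[#.##/#.##/####] end (terminal -1, H#2); searched ..##/..##/#### to 11
pass branch (H moves first from the same position):
  | [..##/..##/####] H move#1: H00:+1/####/..##/####*, H10:+1/..##/####/####
  | [####/..##/####] end (terminal -1, V#2); searched ..##/..##/#### to 11
V moving scores +1; V passing scores -1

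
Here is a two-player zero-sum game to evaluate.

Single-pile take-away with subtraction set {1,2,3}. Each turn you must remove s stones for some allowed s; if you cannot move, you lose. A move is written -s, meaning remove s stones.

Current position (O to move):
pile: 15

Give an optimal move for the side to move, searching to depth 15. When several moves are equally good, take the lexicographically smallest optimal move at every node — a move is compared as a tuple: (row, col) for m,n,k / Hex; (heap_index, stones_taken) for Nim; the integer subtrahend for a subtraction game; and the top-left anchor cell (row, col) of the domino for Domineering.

ply 1, O at 15 | -1=-1→14; -2=-1→13; -3=+1→12*
ply 2, X at 12 | -1=-1→11*; -2=-1→10; -3=-1→9
ply 3, O at 11 | -1=-1→10; -2=-1→9; -3=+1→8*
ply 4, X at 8 | -1=-1→7*; -2=-1→6; -3=-1→5
ply 5, O at 7 | -1=-1→6; -2=-1→5; -3=+1→4*
ply 6, X at 4 | -1=-1→3*; -2=-1→2; -3=-1→1
ply 7, O at 3 | -1=-1→2; -2=-1→1; -3=+1→0*
ply 8: 0 is terminal -1 (X); from 15 depth 15

O's best at [15]: -3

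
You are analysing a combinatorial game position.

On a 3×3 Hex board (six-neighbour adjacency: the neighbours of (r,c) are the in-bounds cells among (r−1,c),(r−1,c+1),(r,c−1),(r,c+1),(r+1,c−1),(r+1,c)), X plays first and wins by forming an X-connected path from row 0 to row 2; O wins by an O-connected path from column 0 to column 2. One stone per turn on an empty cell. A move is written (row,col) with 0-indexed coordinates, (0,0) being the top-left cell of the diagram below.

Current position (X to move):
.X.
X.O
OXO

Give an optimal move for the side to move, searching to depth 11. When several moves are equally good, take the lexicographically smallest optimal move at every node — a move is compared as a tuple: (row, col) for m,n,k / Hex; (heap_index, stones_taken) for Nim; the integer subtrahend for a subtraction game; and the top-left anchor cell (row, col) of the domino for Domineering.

p1 X@[.X./X.O/OXO]: (0,0)[XX./X.O/OXO]-1 (0,2)[.XX/X.O/OXO]-1 (1,1)[.X./XXO/OXO]+1*
p2 O@[.X./XXO/OXO] terminal -1; root [.X./X.O/OXO] d11

X's best at [.X./X.O/OXO]: (1,1)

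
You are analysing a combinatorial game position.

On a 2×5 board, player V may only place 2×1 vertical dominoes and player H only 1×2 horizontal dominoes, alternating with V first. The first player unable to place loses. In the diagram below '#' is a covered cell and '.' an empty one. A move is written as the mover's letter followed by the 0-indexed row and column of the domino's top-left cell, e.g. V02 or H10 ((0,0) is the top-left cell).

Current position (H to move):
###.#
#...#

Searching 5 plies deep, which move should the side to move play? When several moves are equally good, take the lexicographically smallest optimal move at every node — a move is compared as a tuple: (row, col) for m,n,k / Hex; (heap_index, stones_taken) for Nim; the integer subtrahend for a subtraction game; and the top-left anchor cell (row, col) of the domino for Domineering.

H's best at [###.#/#...#]: H12

p1 H@[###.#/#...#]: H11[###.#/###.#]-1 H12[###.#/#.###]+1*
p2 V@[###.#/#.###] terminal -1; root [###.#/#...#] d5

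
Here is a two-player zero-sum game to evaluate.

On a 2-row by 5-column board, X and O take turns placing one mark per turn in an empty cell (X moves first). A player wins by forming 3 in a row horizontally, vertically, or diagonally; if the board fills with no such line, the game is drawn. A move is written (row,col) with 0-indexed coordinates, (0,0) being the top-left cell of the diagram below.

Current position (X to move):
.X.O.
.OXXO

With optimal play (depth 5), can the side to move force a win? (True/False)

p1 X@[.X.O./.OXXO]: (0,0)[XX.O./.OXXO]+0* (0,2)[.XXO./.OXXO]+0 (0,4)[.X.OX/.OXXO]+0 (1,0)[.X.O./XOXXO]+0
p2 O@[XX.O./.OXXO]: (0,2)[XXOO./.OXXO]+0* (0,4)[XX.OO/.OXXO]-1 (1,0)[XX.O./OOXXO]-1
p3 X@[XXOO./.OXXO]: (0,4)[XXOOX/.OXXO]+0* (1,0)[XXOO./XOXXO]-1
p4 O@[XXOOX/.OXXO]: (1,0)[XXOOX/OOXXO]+0*
p5 X@[XXOOX/OOXXO] terminal +0; root [.X.O./.OXXO] d5

X winning at [.X.O./.OXXO]: False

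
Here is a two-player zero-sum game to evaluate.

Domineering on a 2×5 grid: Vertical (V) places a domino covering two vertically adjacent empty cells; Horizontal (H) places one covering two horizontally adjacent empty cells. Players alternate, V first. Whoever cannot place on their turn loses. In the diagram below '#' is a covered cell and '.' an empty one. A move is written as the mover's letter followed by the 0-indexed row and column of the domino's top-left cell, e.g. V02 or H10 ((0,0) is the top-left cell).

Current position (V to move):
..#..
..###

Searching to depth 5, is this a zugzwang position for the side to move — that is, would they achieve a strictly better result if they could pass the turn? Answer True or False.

zugzwang(..#../..###, V) = False

[..#../..###] V move#1: V00:+1/#.#../#.###*, V01:+1/.##../.####
[#.#../#.###] H move#2: H03:-1/#.###/#.###*
[#.###/#.###] V move#3: V01:+1/#####/#####*
[#####/#####] end (terminal -1, H#4); searched ..#../..### to 5
suppose V passes — search the same position with H to move:
pass> [..#../..###] H move#1: H00:+1/###../..###*, H03:-1/..###/..###, H10:+1/..#../#####
pass> [###../..###] end (terminal -1, V#2); searched ..#../..### to 5
for V: play +1, pass -1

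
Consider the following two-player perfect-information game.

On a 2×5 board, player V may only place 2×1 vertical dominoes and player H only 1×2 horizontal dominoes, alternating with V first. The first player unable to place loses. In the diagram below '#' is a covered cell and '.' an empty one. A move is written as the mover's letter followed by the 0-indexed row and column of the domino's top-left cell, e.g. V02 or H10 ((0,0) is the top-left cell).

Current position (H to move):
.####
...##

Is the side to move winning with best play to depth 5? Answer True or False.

ply 1, H at .####/...## | H10=+1→.####/##.##*; H11=-1→.####/.####
ply 2: .####/##.## is terminal -1 (V); from .####/...## depth 5

H winning at [.####/...##]: True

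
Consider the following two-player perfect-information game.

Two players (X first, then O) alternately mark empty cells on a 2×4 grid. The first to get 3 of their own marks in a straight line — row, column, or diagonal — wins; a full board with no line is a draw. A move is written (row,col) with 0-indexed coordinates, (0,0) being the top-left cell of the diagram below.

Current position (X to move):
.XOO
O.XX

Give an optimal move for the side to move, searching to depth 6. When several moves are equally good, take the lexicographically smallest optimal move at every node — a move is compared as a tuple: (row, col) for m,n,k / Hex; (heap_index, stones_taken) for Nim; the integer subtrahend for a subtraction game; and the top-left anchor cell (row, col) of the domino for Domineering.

p1 X@[.XOO/O.XX]: (0,0)[XXOO/O.XX]+0 (1,1)[.XOO/OXXX]+1*
p2 O@[.XOO/OXXX] terminal -1; root [.XOO/O.XX] d6

X's best at [.XOO/O.XX]: (1,1)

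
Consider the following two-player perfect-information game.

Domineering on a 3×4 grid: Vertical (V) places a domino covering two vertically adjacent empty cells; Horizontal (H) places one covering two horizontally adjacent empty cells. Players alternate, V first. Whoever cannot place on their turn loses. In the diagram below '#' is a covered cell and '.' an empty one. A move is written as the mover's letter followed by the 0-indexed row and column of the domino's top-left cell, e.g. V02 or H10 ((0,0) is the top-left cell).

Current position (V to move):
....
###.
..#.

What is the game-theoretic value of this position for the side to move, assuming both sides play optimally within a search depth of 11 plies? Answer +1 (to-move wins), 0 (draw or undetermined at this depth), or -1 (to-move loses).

p1 V@[..../###./..#.]: V03[...#/####/..#.]-1* V13[..../####/..##]-1
p2 H@[...#/####/..#.]: H00[##.#/####/..#.]+1* H01[.###/####/..#.]+1 H20[...#/####/###.]+1
p3 V@[##.#/####/..#.] terminal -1; root [..../###./..#.] d11

value(..../###./..#., V) = -1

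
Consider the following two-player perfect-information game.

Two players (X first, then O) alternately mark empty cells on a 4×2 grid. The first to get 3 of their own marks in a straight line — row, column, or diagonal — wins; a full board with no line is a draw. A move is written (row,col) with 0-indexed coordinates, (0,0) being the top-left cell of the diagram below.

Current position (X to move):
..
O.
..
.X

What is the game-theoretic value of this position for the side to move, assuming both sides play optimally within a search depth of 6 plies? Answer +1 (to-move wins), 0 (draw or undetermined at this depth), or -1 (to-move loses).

[../O./../.X] X move#1: (0,0):+0/X./O./../.X*, (0,1):-1/.X/O./../.X, (1,1):+0/../OX/../.X, (2,0):+0/../O./X./.X, (2,1):+0/../O./.X/.X, (3,0):+0/../O./../XX
[X./O./../.X] O move#2: (0,1):+0/XO/O./../.X*, (1,1):+0/X./OO/../.X, (2,0):+0/X./O./O./.X, (2,1):+0/X./O./.O/.X, (3,0):+0/X./O./../OX
[XO/O./../.X] X move#3: (1,1):+0/XO/OX/../.X*, (2,0):+0/XO/O./X./.X, (2,1):+0/XO/O./.X/.X, (3,0):+0/XO/O./../XX
[XO/OX/../.X] O move#4: (2,0):-1/XO/OX/O./.X, (2,1):+0/XO/OX/.O/.X*, (3,0):-1/XO/OX/../OX
[XO/OX/.O/.X] X move#5: (2,0):+0/XO/OX/XO/.X*, (3,0):+0/XO/OX/.O/XX
[XO/OX/XO/.X] O move#6: (3,0):+0/XO/OX/XO/OX*
[XO/OX/XO/OX] end (terminal +0, X#7); searched ../O./../.X to 6

value(../O./../.X, X) = 0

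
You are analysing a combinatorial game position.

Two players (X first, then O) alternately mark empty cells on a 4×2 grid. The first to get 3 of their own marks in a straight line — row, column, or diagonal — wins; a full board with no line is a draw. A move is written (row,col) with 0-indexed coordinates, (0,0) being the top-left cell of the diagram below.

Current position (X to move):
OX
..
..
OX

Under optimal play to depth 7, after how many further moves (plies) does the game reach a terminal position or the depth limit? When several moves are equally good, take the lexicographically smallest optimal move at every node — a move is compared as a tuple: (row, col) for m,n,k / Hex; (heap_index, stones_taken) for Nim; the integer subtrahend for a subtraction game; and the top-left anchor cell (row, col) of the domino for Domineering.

PV length from [OX/../../OX]: 4 plies

[OX/../../OX] X move#1: (1,0):+0/OX/X./../OX*, (1,1):+0/OX/.X/../OX, (2,0):+0/OX/../X./OX, (2,1):+0/OX/../.X/OX
[OX/X./../OX] O move#2: (1,1):+0/OX/XO/../OX*, (2,0):+0/OX/X./O./OX, (2,1):+0/OX/X./.O/OX
[OX/XO/../OX] X move#3: (2,0):+0/OX/XO/X./OX*, (2,1):+0/OX/XO/.X/OX
[OX/XO/X./OX] O move#4: (2,1):+0/OX/XO/XO/OX*
[OX/XO/XO/OX] end (terminal +0, X#5); searched OX/../../OX to 7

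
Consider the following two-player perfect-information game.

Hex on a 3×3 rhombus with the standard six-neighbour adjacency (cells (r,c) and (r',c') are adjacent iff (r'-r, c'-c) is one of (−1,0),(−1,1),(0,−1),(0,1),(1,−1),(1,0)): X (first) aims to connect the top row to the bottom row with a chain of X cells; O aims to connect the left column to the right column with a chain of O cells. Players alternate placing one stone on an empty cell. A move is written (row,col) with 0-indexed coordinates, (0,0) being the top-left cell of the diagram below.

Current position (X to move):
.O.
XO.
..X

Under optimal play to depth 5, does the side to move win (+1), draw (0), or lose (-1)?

[.O./XO./..X] X move#1: (0,0):-1/XO./XO./..X*, (0,2):-1/.OX/XO./..X, (1,2):-1/.O./XOX/..X, (2,0):-1/.O./XO./X.X, (2,1):-1/.O./XO./.XX
[XO./XO./..X] O move#2: (0,2):-1/XOO/XO./..X, (1,2):-1/XO./XOO/..X, (2,0):+1/XO./XO./O.X*, (2,1):-1/XO./XO./.OX
[XO./XO./O.X] X move#3: (0,2):-1/XOX/XO./O.X*, (1,2):-1/XO./XOX/O.X, (2,1):-1/XO./XO./OXX
[XOX/XO./O.X] O move#4: (1,2):+1/XOX/XOO/O.X*, (2,1):-1/XOX/XO./OOX
[XOX/XOO/O.X] end (terminal -1, X#5); searched .O./XO./..X to 5

value(.O./XO./..X, X) = -1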